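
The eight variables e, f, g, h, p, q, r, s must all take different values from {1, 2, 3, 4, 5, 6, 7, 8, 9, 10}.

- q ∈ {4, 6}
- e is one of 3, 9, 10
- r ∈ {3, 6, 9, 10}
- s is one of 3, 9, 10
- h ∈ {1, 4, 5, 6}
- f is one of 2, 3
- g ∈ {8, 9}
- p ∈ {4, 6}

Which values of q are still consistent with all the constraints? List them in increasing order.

4, 6

The 2 variables p and q are confined to {4, 6}, which locks those values in; drop them from h, r.
e, r, s share exactly the 3 values {3, 9, 10}; by pigeonhole those values go to them, so strike 3, 9, 10 from f, g.
That leaves f = 2.
That leaves g = 8.
No further eliminations apply; q can still be any of 4, 6.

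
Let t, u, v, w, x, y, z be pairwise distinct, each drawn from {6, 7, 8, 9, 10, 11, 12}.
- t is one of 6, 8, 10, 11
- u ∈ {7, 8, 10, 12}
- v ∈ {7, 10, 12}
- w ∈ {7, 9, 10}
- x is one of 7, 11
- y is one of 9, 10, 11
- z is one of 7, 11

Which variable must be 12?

v

The 7 variables draw from only 7 values {6, 7, 8, 9, 10, 11, 12}, so each is used; only t can be 6, hence t = 6.
Among the 6 still-open variables, 8 fits only u (and all 6 values in {7, 8, 9, 10, 11, 12} must be used), so u = 8.
Among the 5 still-open variables, 12 fits only v (and all 5 values in {7, 9, 10, 11, 12} must be used), so v = 12.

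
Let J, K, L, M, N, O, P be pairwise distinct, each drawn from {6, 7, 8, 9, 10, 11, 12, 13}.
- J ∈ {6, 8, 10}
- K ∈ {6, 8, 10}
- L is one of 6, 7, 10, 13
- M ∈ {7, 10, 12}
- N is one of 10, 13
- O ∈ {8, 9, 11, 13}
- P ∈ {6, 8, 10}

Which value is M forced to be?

12

The 3 variables J, K, P are confined to {6, 8, 10}, which locks those values in; drop them from L, M, N, O.
N's domain is down to {13}, so N = 13. So L, O can't be 13.
L has just one choice, so L = 7. So M can't be 7.
So M = 12.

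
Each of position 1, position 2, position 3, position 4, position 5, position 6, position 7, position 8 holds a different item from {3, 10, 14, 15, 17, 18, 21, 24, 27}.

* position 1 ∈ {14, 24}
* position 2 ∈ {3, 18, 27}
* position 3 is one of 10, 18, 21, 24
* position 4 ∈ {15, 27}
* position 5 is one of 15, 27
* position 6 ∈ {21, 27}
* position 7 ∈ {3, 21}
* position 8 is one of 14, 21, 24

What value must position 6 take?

The 8 variables together cover exactly {3, 10, 14, 15, 18, 21, 24, 27} — 8 values for 8 variables — and 10 appears only in position 3's list, so position 3 = 10.
Among the 7 still-open variables, 18 fits only position 2 (and all 7 values in {3, 14, 15, 18, 21, 24, 27} must be used), so position 2 = 18.
The 6 still-open variables together cover exactly {3, 14, 15, 21, 24, 27} — 6 values for 6 variables — and 3 appears only in position 7's list, so position 7 = 3.
The 2 variables position 4 and position 5 are confined to {15, 27}, which locks those values in; drop them from position 6.
So position 6 = 21.

21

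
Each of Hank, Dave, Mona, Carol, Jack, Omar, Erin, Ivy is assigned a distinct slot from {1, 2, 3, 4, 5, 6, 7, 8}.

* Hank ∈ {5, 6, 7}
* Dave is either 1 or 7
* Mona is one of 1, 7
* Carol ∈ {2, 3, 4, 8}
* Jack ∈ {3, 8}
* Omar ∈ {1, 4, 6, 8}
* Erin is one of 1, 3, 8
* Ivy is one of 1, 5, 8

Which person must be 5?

Among the 8 variables, 2 fits only Carol (and all 8 values in {1, 2, 3, 4, 5, 6, 7, 8} must be used), so Carol = 2.
The 7 still-open variables draw from only 7 values {1, 3, 4, 5, 6, 7, 8}, so each is used; only Omar can be 4, hence Omar = 4.
Among the 6 still-open variables, 6 fits only Hank (and all 6 values in {1, 3, 5, 6, 7, 8} must be used), so Hank = 6.
The 5 still-open variables together cover exactly {1, 3, 5, 7, 8} — 5 values for 5 variables — and 5 appears only in Ivy's list, so Ivy = 5.

Ivy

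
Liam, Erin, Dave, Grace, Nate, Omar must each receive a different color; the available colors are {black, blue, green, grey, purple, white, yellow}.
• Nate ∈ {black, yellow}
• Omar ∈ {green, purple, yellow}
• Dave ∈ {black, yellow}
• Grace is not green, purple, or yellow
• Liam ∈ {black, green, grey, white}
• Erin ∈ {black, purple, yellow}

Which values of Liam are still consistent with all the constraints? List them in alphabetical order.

Dave and Nate between them cover only {black, yellow} — a naked pair. Remove those values from Liam, Erin, Grace, Omar.
Erin has just one choice, so Erin = purple. Strike purple from Omar.
Omar's domain is down to {green}, so Omar = green. Remove green from Liam.
No further eliminations apply; Liam can still be any of grey, white.

grey, white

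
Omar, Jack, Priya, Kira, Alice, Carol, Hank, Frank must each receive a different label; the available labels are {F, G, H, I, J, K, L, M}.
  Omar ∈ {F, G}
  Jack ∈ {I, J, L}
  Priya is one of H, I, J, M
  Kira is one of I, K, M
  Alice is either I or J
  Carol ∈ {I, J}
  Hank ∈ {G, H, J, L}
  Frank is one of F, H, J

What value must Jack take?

L

Among the 8 variables, K fits only Kira (and all 8 values in {F, G, H, I, J, K, L, M} must be used), so Kira = K.
Among the 7 still-open variables, M fits only Priya (and all 7 values in {F, G, H, I, J, L, M} must be used), so Priya = M.
Alice and Carol share exactly the 2 values {I, J}; by pigeonhole those values go to them, so strike I, J from Jack, Hank, Frank.
So Jack = L.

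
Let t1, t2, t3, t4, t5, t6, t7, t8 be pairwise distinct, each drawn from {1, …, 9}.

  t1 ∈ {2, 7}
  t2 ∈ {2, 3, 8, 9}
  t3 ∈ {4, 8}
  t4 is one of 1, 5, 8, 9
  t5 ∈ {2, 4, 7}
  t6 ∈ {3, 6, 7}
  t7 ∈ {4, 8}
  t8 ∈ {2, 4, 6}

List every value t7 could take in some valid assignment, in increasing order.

4, 8

The 2 variables t3 and t7 are confined to {4, 8}, which locks those values in; drop them from t2, t4, t5, t8.
The 2 variables t1 and t5 are confined to {2, 7}, which locks those values in; drop them from t2, t6, t8.
t8 has just one choice, so t8 = 6. So t6 can't be 6.
That leaves t6 = 3. Remove 3 from t2.
t2's domain is down to {9}, so t2 = 9. Remove 9 from t4.
No further eliminations apply; t7 can still be any of 4, 8.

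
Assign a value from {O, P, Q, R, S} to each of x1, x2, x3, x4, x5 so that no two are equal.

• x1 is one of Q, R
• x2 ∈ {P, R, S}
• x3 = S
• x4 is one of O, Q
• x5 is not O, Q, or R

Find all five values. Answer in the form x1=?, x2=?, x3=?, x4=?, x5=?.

x3 has just one choice, so x3 = S. So x2, x5 can't be S.
x5 has just one choice, so x5 = P. Remove P from x2.
That leaves x2 = R. Strike R from x1.
x1 has just one choice, so x1 = Q. Remove Q from x4.
x4 has just one choice, so x4 = O.

x1=Q, x2=R, x3=S, x4=O, x5=P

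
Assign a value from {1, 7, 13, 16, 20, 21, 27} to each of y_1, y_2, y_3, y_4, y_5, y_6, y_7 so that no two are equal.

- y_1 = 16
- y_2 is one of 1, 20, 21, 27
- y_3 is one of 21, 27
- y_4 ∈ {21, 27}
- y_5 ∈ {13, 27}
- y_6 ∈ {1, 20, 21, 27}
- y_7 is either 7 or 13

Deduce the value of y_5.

13

y_1 must be 16 (only option left).
The 6 still-open variables together cover exactly {1, 7, 13, 20, 21, 27} — 6 values for 6 variables — and 7 appears only in y_7's list, so y_7 = 7.
The 5 still-open variables together cover exactly {1, 13, 20, 21, 27} — 5 values for 5 variables — and 13 appears only in y_5's list, so y_5 = 13.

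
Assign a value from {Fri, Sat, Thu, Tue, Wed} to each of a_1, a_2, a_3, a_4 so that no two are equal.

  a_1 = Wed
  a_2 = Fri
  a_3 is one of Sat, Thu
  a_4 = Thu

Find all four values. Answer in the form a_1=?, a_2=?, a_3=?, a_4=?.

a_1=Wed, a_2=Fri, a_3=Sat, a_4=Thu

a_1 has just one choice, so a_1 = Wed.
That leaves a_2 = Fri.
That leaves a_4 = Thu. Strike Thu from a_3.
a_3 has just one choice, so a_3 = Sat.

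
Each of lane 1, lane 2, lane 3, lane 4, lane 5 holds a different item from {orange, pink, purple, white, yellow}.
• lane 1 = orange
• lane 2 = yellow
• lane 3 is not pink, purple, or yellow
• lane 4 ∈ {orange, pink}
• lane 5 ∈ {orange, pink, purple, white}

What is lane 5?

purple

lane 1 must be orange (only option left). Remove orange from lane 3, lane 4, lane 5.
lane 2 has just one choice, so lane 2 = yellow.
lane 3 must be white (only option left). So lane 5 can't be white.
lane 4 has just one choice, so lane 4 = pink. Eliminate pink elsewhere: lane 5.
So lane 5 = purple.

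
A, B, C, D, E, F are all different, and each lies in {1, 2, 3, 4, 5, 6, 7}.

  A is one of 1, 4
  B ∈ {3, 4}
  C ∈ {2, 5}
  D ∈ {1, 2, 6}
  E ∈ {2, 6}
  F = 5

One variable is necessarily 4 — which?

F's domain is down to {5}, so F = 5. Remove 5 from C.
That leaves C = 2. So D, E can't be 2.
E must be 6 (only option left). Strike 6 from D.
D must be 1 (only option left). Strike 1 from A.
So 4 goes to A.

A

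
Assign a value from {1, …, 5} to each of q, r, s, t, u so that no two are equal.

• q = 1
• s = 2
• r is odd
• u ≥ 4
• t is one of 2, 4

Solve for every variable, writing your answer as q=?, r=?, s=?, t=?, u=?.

q's domain is down to {1}, so q = 1. Remove 1 from r.
That leaves s = 2. Strike 2 from t.
t's domain is down to {4}, so t = 4. Remove 4 from u.
u's domain is down to {5}, so u = 5. So r can't be 5.
That leaves r = 3.

q=1, r=3, s=2, t=4, u=5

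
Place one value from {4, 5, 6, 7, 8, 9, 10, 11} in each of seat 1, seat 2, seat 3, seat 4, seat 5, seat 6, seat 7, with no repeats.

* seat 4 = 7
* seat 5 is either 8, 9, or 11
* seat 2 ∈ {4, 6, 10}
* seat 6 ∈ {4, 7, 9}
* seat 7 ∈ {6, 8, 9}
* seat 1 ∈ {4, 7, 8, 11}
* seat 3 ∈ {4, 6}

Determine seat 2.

10

seat 4's domain is down to {7}, so seat 4 = 7. Eliminate 7 elsewhere: seat 1, seat 6.
Among the 6 still-open variables, 10 fits only seat 2 (and all 6 values in {4, 6, 8, 9, 10, 11} must be used), so seat 2 = 10.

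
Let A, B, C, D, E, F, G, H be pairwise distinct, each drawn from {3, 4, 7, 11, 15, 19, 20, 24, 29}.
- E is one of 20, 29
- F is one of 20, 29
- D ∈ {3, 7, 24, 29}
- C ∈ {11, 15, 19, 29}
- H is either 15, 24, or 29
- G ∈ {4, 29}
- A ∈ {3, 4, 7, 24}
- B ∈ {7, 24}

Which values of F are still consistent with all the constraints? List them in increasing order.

20, 29

E and F between them cover only {20, 29} — a naked pair. Remove those values from C, D, G, H.
G has just one choice, so G = 4. Remove 4 from A.
The 3 variables A, B, D are confined to {3, 7, 24}, which locks those values in; drop them from H.
H's domain is down to {15}, so H = 15. Strike 15 from C.
No further eliminations apply; F can still be any of 20, 29.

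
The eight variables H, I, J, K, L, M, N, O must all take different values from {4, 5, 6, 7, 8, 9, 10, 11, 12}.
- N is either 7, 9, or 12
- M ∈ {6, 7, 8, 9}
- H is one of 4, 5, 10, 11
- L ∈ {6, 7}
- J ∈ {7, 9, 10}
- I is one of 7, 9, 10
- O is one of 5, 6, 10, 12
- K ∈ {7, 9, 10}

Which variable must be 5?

The 3 variables I, J, K are confined to {7, 9, 10}, which locks those values in; drop them from H, L, M, N, O.
L has just one choice, so L = 6. So M, O can't be 6.
That leaves M = 8.
N has just one choice, so N = 12. Strike 12 from O.
So 5 goes to O.

O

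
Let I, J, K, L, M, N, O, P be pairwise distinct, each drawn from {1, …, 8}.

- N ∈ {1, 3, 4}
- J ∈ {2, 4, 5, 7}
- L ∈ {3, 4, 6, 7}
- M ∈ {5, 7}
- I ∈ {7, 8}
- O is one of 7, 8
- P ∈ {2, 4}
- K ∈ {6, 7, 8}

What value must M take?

Among the 8 variables, 1 fits only N (and all 8 values in {1, 2, 3, 4, 5, 6, 7, 8} must be used), so N = 1.
The 7 still-open variables draw from only 7 values {2, 3, 4, 5, 6, 7, 8}, so each is used; only L can be 3, hence L = 3.
The 6 still-open variables together cover exactly {2, 4, 5, 6, 7, 8} — 6 values for 6 variables — and 6 appears only in K's list, so K = 6.
I and O between them cover only {7, 8} — a naked pair. Remove those values from J, M.
So M = 5.

5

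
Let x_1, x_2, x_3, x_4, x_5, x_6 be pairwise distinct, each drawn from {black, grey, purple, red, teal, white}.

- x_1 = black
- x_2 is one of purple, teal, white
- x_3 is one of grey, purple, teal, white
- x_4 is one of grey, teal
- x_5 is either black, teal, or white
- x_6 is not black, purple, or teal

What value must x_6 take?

x_1's domain is down to {black}, so x_1 = black. Remove black from x_5.
Among the 5 still-open variables, red fits only x_6 (and all 5 values in {grey, purple, red, teal, white} must be used), so x_6 = red.

red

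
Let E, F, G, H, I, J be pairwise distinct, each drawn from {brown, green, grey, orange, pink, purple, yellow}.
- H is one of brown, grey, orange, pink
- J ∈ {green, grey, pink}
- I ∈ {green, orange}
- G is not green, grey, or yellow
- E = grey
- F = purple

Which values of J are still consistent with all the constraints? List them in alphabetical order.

E's domain is down to {grey}, so E = grey. Remove grey from H, J.
F has just one choice, so F = purple. Eliminate purple elsewhere: G.
No further eliminations apply; J can still be any of green, pink.

green, pink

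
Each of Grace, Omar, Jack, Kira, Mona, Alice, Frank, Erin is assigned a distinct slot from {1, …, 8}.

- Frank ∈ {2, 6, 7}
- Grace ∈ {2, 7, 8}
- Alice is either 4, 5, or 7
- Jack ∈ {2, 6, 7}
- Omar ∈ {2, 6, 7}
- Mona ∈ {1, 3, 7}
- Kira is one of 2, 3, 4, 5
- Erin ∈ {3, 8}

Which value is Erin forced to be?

3

The 8 variables together cover exactly {1, 2, 3, 4, 5, 6, 7, 8} — 8 values for 8 variables — and 1 appears only in Mona's list, so Mona = 1.
The 3 variables Omar, Jack, Frank are confined to {2, 6, 7}, which locks those values in; drop them from Grace, Kira, Alice.
Grace has just one choice, so Grace = 8. So Erin can't be 8.
So Erin = 3.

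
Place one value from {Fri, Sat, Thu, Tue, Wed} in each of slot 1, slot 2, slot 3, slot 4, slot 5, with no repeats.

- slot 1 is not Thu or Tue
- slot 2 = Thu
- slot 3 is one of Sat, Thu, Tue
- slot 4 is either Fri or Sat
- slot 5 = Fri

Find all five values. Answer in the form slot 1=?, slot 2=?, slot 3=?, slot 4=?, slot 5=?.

slot 2 must be Thu (only option left). Eliminate Thu elsewhere: slot 3.
slot 5 has just one choice, so slot 5 = Fri. So slot 1, slot 4 can't be Fri.
slot 4's domain is down to {Sat}, so slot 4 = Sat. Strike Sat from slot 1, slot 3.
slot 1 must be Wed (only option left).
slot 3 must be Tue (only option left).

slot 1=Wed, slot 2=Thu, slot 3=Tue, slot 4=Sat, slot 5=Fri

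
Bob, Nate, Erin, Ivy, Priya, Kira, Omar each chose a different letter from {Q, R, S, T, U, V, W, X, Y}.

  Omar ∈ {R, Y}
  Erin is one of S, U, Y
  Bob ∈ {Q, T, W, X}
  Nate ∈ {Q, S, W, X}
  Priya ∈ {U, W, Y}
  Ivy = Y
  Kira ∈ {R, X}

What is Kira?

Ivy must be Y (only option left). Eliminate Y elsewhere: Erin, Priya, Omar.
Omar has just one choice, so Omar = R. Remove R from Kira.
So Kira = X.

X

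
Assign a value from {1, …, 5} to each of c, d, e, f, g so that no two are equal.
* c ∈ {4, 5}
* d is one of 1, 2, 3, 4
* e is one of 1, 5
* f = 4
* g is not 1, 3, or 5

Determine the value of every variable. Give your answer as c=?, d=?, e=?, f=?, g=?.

f has just one choice, so f = 4. So c, d, g can't be 4.
That leaves g = 2. Strike 2 from d.
c must be 5 (only option left). So e can't be 5.
e must be 1 (only option left). So d can't be 1.
d has just one choice, so d = 3.

c=5, d=3, e=1, f=4, g=2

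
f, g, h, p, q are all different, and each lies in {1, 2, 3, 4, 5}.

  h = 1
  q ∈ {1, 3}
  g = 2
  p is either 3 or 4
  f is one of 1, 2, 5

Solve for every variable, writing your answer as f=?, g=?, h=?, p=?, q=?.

f=5, g=2, h=1, p=4, q=3

g has just one choice, so g = 2. Remove 2 from f.
That leaves h = 1. So f, q can't be 1.
That leaves q = 3. So p can't be 3.
That leaves f = 5.
That leaves p = 4.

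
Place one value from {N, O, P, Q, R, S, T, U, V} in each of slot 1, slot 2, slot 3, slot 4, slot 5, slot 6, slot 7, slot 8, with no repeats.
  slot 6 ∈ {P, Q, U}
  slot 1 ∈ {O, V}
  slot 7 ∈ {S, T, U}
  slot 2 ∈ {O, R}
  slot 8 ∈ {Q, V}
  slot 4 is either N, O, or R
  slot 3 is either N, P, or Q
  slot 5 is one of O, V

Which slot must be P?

slot 1 and slot 5 share exactly the 2 values {O, V}; by pigeonhole those values go to them, so strike O, V from slot 2, slot 4, slot 8.
slot 2 has just one choice, so slot 2 = R. So slot 4 can't be R.
slot 4's domain is down to {N}, so slot 4 = N. Eliminate N elsewhere: slot 3.
slot 8 must be Q (only option left). Strike Q from slot 3, slot 6.
So P goes to slot 3.

slot 3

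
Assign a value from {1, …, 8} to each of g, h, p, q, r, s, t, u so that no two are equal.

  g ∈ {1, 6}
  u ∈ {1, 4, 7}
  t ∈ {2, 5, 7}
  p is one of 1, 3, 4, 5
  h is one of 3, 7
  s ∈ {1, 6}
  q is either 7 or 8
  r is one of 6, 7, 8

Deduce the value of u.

Among the 8 variables, 2 fits only t (and all 8 values in {1, 2, 3, 4, 5, 6, 7, 8} must be used), so t = 2.
Among the 7 still-open variables, 5 fits only p (and all 7 values in {1, 3, 4, 5, 6, 7, 8} must be used), so p = 5.
The 6 still-open variables together cover exactly {1, 3, 4, 6, 7, 8} — 6 values for 6 variables — and 3 appears only in h's list, so h = 3.
Among the 5 still-open variables, 4 fits only u (and all 5 values in {1, 4, 6, 7, 8} must be used), so u = 4.

4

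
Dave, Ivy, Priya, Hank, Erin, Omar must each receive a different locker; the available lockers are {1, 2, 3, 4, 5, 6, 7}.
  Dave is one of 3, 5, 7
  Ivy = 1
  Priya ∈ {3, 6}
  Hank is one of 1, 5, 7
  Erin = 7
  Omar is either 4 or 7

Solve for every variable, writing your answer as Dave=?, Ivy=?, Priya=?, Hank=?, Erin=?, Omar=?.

Dave=3, Ivy=1, Priya=6, Hank=5, Erin=7, Omar=4

Ivy must be 1 (only option left). Remove 1 from Hank.
Erin has just one choice, so Erin = 7. Remove 7 from Dave, Hank, Omar.
That leaves Omar = 4.
Hank has just one choice, so Hank = 5. Eliminate 5 elsewhere: Dave.
Dave's domain is down to {3}, so Dave = 3. Remove 3 from Priya.
Priya must be 6 (only option left).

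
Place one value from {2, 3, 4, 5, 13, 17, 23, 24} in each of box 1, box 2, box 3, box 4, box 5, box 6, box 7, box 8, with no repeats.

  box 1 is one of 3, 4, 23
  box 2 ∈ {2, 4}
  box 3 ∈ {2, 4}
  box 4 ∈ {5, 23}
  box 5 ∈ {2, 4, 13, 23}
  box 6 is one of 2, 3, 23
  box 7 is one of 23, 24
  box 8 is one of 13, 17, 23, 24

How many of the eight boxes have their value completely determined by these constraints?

4

The 8 variables together cover exactly {2, 3, 4, 5, 13, 17, 23, 24} — 8 values for 8 variables — and 5 appears only in box 4's list, so box 4 = 5.
The 7 still-open variables draw from only 7 values {2, 3, 4, 13, 17, 23, 24}, so each is used; only box 8 can be 17, hence box 8 = 17.
The 6 still-open variables draw from only 6 values {2, 3, 4, 13, 23, 24}, so each is used; only box 5 can be 13, hence box 5 = 13.
The 5 still-open variables draw from only 5 values {2, 3, 4, 23, 24}, so each is used; only box 7 can be 24, hence box 7 = 24.
The 2 variables box 2 and box 3 are confined to {2, 4}, which locks those values in; drop them from box 1, box 6.
Determined: box 4=5, box 5=13, box 7=24, box 8=17. The other boxes each still have more than one consistent value. That makes 4.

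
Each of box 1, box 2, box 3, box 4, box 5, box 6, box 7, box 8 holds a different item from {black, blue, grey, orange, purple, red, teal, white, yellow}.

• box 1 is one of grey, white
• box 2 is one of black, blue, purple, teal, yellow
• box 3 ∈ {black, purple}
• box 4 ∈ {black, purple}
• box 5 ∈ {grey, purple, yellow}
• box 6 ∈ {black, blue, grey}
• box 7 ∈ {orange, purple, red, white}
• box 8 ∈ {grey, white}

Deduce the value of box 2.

teal

The 2 variables box 1 and box 8 are confined to {grey, white}, which locks those values in; drop them from box 5, box 6, box 7.
The 2 variables box 3 and box 4 are confined to {black, purple}, which locks those values in; drop them from box 2, box 5, box 6, box 7.
box 5's domain is down to {yellow}, so box 5 = yellow. So box 2 can't be yellow.
box 6 has just one choice, so box 6 = blue. Strike blue from box 2.
So box 2 = teal.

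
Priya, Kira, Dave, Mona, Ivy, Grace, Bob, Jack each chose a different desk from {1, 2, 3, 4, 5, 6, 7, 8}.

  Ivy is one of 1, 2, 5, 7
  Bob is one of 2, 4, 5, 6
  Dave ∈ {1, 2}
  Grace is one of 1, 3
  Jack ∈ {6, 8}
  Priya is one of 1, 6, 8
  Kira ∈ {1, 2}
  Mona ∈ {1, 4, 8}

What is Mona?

The 8 variables draw from only 8 values {1, 2, 3, 4, 5, 6, 7, 8}, so each is used; only Grace can be 3, hence Grace = 3.
The 7 still-open variables draw from only 7 values {1, 2, 4, 5, 6, 7, 8}, so each is used; only Ivy can be 7, hence Ivy = 7.
The 6 still-open variables together cover exactly {1, 2, 4, 5, 6, 8} — 6 values for 6 variables — and 5 appears only in Bob's list, so Bob = 5.
The 5 still-open variables together cover exactly {1, 2, 4, 6, 8} — 5 values for 5 variables — and 4 appears only in Mona's list, so Mona = 4.

4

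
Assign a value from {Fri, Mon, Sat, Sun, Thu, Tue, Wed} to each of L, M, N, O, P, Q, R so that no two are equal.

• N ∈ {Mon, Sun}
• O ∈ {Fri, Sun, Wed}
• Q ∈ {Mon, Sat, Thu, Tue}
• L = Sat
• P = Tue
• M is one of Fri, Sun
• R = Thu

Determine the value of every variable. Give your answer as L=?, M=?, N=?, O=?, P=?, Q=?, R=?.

L=Sat, M=Fri, N=Sun, O=Wed, P=Tue, Q=Mon, R=Thu

L has just one choice, so L = Sat. So Q can't be Sat.
That leaves P = Tue. Remove Tue from Q.
R has just one choice, so R = Thu. Remove Thu from Q.
Q must be Mon (only option left). Remove Mon from N.
N's domain is down to {Sun}, so N = Sun. Eliminate Sun elsewhere: M, O.
M has just one choice, so M = Fri. Eliminate Fri elsewhere: O.
That leaves O = Wed.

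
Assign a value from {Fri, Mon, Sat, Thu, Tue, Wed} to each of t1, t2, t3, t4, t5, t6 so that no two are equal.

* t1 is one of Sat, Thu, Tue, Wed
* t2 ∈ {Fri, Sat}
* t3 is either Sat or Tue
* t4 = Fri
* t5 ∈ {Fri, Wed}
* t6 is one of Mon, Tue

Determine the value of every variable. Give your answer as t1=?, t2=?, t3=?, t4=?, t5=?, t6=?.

t1=Thu, t2=Sat, t3=Tue, t4=Fri, t5=Wed, t6=Mon

t4 must be Fri (only option left). Remove Fri from t2, t5.
t5 has just one choice, so t5 = Wed. Strike Wed from t1.
t2 has just one choice, so t2 = Sat. So t1, t3 can't be Sat.
That leaves t3 = Tue. Eliminate Tue elsewhere: t1, t6.
t6 must be Mon (only option left).
That leaves t1 = Thu.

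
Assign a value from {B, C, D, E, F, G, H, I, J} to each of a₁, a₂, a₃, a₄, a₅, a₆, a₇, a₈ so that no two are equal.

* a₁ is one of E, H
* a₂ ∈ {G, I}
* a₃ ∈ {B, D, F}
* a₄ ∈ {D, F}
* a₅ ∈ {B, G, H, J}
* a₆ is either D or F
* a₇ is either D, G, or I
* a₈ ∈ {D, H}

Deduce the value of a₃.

B

The 8 variables together cover exactly {B, D, E, F, G, H, I, J} — 8 values for 8 variables — and E appears only in a₁'s list, so a₁ = E.
The 7 still-open variables draw from only 7 values {B, D, F, G, H, I, J}, so each is used; only a₅ can be J, hence a₅ = J.
The 6 still-open variables draw from only 6 values {B, D, F, G, H, I}, so each is used; only a₃ can be B, hence a₃ = B.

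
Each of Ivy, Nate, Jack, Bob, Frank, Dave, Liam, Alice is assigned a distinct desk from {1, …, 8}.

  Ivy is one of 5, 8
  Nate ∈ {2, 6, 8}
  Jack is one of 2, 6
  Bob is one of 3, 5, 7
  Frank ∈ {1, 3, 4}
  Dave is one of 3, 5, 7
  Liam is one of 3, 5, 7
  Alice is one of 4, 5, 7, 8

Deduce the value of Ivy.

Among the 8 variables, 1 fits only Frank (and all 8 values in {1, 2, 3, 4, 5, 6, 7, 8} must be used), so Frank = 1.
The 7 still-open variables together cover exactly {2, 3, 4, 5, 6, 7, 8} — 7 values for 7 variables — and 4 appears only in Alice's list, so Alice = 4.
The 3 variables Bob, Dave, Liam are confined to {3, 5, 7}, which locks those values in; drop them from Ivy.
So Ivy = 8.

8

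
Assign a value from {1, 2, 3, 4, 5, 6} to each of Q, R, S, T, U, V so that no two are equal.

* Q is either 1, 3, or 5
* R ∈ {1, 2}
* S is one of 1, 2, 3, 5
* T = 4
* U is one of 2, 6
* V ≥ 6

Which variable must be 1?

T must be 4 (only option left).
That leaves V = 6. Strike 6 from U.
U's domain is down to {2}, so U = 2. Eliminate 2 elsewhere: R, S.
So 1 goes to R.

R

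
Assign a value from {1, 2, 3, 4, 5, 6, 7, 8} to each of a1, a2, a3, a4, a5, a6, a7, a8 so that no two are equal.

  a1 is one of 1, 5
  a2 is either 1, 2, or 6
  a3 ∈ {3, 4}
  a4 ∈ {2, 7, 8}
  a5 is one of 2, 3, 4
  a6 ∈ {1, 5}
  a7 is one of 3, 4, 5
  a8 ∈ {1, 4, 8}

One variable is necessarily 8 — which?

The 8 variables together cover exactly {1, 2, 3, 4, 5, 6, 7, 8} — 8 values for 8 variables — and 6 appears only in a2's list, so a2 = 6.
The 7 still-open variables draw from only 7 values {1, 2, 3, 4, 5, 7, 8}, so each is used; only a4 can be 7, hence a4 = 7.
The 6 still-open variables together cover exactly {1, 2, 3, 4, 5, 8} — 6 values for 6 variables — and 2 appears only in a5's list, so a5 = 2.
Among the 5 still-open variables, 8 fits only a8 (and all 5 values in {1, 3, 4, 5, 8} must be used), so a8 = 8.

a8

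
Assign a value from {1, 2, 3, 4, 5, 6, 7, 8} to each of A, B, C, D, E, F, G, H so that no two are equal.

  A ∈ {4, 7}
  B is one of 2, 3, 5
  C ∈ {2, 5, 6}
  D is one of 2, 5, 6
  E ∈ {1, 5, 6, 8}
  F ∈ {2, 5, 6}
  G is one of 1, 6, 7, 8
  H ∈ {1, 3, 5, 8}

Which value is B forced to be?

Among the 8 variables, 4 fits only A (and all 8 values in {1, 2, 3, 4, 5, 6, 7, 8} must be used), so A = 4.
The 7 still-open variables together cover exactly {1, 2, 3, 5, 6, 7, 8} — 7 values for 7 variables — and 7 appears only in G's list, so G = 7.
The 3 variables C, D, F are confined to {2, 5, 6}, which locks those values in; drop them from B, E, H.
So B = 3.

3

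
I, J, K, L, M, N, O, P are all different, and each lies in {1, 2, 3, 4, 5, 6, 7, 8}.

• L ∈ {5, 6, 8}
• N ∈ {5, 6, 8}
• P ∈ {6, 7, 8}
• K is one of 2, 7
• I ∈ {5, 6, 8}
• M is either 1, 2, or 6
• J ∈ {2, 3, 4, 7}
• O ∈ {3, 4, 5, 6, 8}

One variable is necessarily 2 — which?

The 8 variables draw from only 8 values {1, 2, 3, 4, 5, 6, 7, 8}, so each is used; only M can be 1, hence M = 1.
I, L, N between them cover only {5, 6, 8} — a naked triple. Remove those values from O, P.
That leaves P = 7. So J, K can't be 7.
So 2 goes to K.

K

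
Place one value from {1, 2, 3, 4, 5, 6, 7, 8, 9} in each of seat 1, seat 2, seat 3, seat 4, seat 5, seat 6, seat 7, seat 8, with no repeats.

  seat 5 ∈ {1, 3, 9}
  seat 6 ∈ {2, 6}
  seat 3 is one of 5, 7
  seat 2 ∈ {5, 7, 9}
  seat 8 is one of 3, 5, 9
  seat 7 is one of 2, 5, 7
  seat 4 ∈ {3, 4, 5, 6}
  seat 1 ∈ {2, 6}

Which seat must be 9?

Among the 8 variables, 1 fits only seat 5 (and all 8 values in {1, 2, 3, 4, 5, 6, 7, 9} must be used), so seat 5 = 1.
Among the 7 still-open variables, 4 fits only seat 4 (and all 7 values in {2, 3, 4, 5, 6, 7, 9} must be used), so seat 4 = 4.
Among the 6 still-open variables, 3 fits only seat 8 (and all 6 values in {2, 3, 5, 6, 7, 9} must be used), so seat 8 = 3.
The 5 still-open variables together cover exactly {2, 5, 6, 7, 9} — 5 values for 5 variables — and 9 appears only in seat 2's list, so seat 2 = 9.

seat 2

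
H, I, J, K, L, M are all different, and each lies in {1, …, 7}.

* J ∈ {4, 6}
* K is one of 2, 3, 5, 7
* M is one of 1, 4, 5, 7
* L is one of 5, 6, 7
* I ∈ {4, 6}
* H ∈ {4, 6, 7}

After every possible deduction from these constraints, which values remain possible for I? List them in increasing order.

4, 6

I and J share exactly the 2 values {4, 6}; by pigeonhole those values go to them, so strike 4, 6 from H, L, M.
H's domain is down to {7}, so H = 7. Eliminate 7 elsewhere: K, L, M.
That leaves L = 5. Remove 5 from K, M.
M has just one choice, so M = 1.
No further eliminations apply; I can still be any of 4, 6.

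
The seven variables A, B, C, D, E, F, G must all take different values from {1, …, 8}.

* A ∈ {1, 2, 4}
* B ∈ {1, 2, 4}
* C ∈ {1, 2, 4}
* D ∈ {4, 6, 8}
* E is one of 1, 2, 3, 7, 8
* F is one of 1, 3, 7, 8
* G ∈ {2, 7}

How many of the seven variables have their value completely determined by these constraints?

Among the 7 variables, 6 fits only D (and all 7 values in {1, 2, 3, 4, 6, 7, 8} must be used), so D = 6.
A, B, C share exactly the 3 values {1, 2, 4}; by pigeonhole those values go to them, so strike 1, 2, 4 from E, F, G.
That leaves G = 7. So E, F can't be 7.
Determined: D=6, G=7. The other variables each still have more than one consistent value. That makes 2.

2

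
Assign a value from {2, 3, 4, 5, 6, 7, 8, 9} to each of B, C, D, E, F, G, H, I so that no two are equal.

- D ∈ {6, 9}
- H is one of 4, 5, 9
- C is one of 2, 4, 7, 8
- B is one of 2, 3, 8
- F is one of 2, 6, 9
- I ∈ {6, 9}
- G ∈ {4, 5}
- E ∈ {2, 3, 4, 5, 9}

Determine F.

2

Among the 8 variables, 7 fits only C (and all 8 values in {2, 3, 4, 5, 6, 7, 8, 9} must be used), so C = 7.
The 7 still-open variables draw from only 7 values {2, 3, 4, 5, 6, 8, 9}, so each is used; only B can be 8, hence B = 8.
Among the 6 still-open variables, 3 fits only E (and all 6 values in {2, 3, 4, 5, 6, 9} must be used), so E = 3.
The 5 still-open variables draw from only 5 values {2, 4, 5, 6, 9}, so each is used; only F can be 2, hence F = 2.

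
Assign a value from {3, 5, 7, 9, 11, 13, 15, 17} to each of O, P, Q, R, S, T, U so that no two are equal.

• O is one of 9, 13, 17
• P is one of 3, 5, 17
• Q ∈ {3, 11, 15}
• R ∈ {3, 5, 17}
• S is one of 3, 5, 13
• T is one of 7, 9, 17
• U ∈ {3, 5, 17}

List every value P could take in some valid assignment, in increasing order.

P, R, U share exactly the 3 values {3, 5, 17}; by pigeonhole those values go to them, so strike 3, 5, 17 from O, Q, S, T.
S has just one choice, so S = 13. So O can't be 13.
O has just one choice, so O = 9. Eliminate 9 elsewhere: T.
T's domain is down to {7}, so T = 7.
No further eliminations apply; P can still be any of 3, 5, 17.

3, 5, 17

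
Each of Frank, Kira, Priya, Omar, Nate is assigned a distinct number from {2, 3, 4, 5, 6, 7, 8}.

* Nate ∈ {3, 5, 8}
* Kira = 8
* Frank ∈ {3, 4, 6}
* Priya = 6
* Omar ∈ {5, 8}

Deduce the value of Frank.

4

Kira must be 8 (only option left). So Omar, Nate can't be 8.
That leaves Priya = 6. Remove 6 from Frank.
Omar has just one choice, so Omar = 5. Remove 5 from Nate.
That leaves Nate = 3. Eliminate 3 elsewhere: Frank.
So Frank = 4.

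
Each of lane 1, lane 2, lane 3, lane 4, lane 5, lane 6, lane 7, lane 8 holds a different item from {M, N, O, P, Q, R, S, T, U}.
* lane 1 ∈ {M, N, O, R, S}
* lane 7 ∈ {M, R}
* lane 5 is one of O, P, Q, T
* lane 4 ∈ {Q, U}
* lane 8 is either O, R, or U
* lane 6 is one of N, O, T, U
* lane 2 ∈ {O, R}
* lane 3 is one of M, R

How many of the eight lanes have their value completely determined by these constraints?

The 2 variables lane 3 and lane 7 are confined to {M, R}, which locks those values in; drop them from lane 1, lane 2, lane 8.
That leaves lane 2 = O. Strike O from lane 1, lane 5, lane 6, lane 8.
That leaves lane 8 = U. So lane 4, lane 6 can't be U.
lane 4's domain is down to {Q}, so lane 4 = Q. Strike Q from lane 5.
Determined: lane 2=O, lane 4=Q, lane 8=U. The other lanes each still have more than one consistent value. That makes 3.

3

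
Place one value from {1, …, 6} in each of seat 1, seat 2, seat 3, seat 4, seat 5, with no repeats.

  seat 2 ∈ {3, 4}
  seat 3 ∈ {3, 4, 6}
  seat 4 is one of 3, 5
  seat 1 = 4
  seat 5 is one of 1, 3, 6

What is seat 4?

seat 1's domain is down to {4}, so seat 1 = 4. So seat 2, seat 3 can't be 4.
seat 2 must be 3 (only option left). Remove 3 from seat 3, seat 4, seat 5.
So seat 4 = 5.

5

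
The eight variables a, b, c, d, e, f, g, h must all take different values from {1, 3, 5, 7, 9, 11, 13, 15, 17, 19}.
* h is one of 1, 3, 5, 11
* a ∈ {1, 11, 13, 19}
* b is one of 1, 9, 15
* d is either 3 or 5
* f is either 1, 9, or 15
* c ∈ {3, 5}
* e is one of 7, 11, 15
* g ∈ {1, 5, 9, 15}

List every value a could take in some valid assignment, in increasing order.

c and d between them cover only {3, 5} — a naked pair. Remove those values from g, h.
b, f, g share exactly the 3 values {1, 9, 15}; by pigeonhole those values go to them, so strike 1, 9, 15 from a, e, h.
h must be 11 (only option left). Remove 11 from a, e.
That leaves e = 7.
No further eliminations apply; a can still be any of 13, 19.

13, 19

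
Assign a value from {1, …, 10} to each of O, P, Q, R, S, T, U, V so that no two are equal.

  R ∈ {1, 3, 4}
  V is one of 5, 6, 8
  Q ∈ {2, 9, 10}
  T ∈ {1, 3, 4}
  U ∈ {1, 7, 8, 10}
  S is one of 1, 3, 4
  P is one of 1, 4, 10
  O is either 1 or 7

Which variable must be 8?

R, S, T share exactly the 3 values {1, 3, 4}; by pigeonhole those values go to them, so strike 1, 3, 4 from O, P, U.
O has just one choice, so O = 7. Eliminate 7 elsewhere: U.
P must be 10 (only option left). Eliminate 10 elsewhere: Q, U.
So 8 goes to U.

U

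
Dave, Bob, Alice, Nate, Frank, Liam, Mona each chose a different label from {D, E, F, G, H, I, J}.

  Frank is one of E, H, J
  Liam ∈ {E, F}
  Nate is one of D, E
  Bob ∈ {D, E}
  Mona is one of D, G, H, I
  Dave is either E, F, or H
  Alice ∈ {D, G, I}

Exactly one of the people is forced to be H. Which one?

The 7 variables together cover exactly {D, E, F, G, H, I, J} — 7 values for 7 variables — and J appears only in Frank's list, so Frank = J.
The 2 variables Bob and Nate are confined to {D, E}, which locks those values in; drop them from Dave, Alice, Liam, Mona.
Liam has just one choice, so Liam = F. Remove F from Dave.
So H goes to Dave.

Dave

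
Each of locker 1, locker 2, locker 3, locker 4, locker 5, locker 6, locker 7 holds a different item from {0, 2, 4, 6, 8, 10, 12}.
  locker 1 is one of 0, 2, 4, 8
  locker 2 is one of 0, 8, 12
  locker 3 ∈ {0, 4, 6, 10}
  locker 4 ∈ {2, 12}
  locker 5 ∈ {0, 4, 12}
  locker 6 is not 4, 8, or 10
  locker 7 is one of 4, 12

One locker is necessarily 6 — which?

The 7 variables draw from only 7 values {0, 2, 4, 6, 8, 10, 12}, so each is used; only locker 3 can be 10, hence locker 3 = 10.
Among the 6 still-open variables, 6 fits only locker 6 (and all 6 values in {0, 2, 4, 6, 8, 12} must be used), so locker 6 = 6.

locker 6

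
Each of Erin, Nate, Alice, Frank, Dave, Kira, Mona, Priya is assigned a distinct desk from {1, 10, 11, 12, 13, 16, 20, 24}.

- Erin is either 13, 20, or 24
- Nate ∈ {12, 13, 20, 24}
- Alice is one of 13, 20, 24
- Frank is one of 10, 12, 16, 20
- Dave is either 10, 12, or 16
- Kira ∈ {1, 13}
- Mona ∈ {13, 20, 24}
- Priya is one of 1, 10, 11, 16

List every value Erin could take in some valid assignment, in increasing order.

The 8 variables together cover exactly {1, 10, 11, 12, 13, 16, 20, 24} — 8 values for 8 variables — and 11 appears only in Priya's list, so Priya = 11.
Among the 7 still-open variables, 1 fits only Kira (and all 7 values in {1, 10, 12, 13, 16, 20, 24} must be used), so Kira = 1.
Erin, Alice, Mona share exactly the 3 values {13, 20, 24}; by pigeonhole those values go to them, so strike 13, 20, 24 from Nate, Frank.
Nate must be 12 (only option left). Remove 12 from Frank, Dave.
No further eliminations apply; Erin can still be any of 13, 20, 24.

13, 20, 24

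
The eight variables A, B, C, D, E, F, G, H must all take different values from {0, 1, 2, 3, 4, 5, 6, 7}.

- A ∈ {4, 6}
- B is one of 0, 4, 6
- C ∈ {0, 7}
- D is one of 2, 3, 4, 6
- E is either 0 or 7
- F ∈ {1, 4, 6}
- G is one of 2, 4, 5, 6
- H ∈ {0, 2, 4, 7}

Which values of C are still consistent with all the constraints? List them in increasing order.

The 8 variables draw from only 8 values {0, 1, 2, 3, 4, 5, 6, 7}, so each is used; only F can be 1, hence F = 1.
The 7 still-open variables together cover exactly {0, 2, 3, 4, 5, 6, 7} — 7 values for 7 variables — and 3 appears only in D's list, so D = 3.
The 6 still-open variables draw from only 6 values {0, 2, 4, 5, 6, 7}, so each is used; only G can be 5, hence G = 5.
The 5 still-open variables together cover exactly {0, 2, 4, 6, 7} — 5 values for 5 variables — and 2 appears only in H's list, so H = 2.
C and E share exactly the 2 values {0, 7}; by pigeonhole those values go to them, so strike 0, 7 from B.
No further eliminations apply; C can still be any of 0, 7.

0, 7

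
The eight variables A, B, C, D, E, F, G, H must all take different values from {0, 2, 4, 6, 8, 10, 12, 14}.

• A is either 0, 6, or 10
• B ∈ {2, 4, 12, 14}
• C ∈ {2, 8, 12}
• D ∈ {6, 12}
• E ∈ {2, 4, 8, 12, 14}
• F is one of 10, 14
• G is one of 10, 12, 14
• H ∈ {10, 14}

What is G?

12

Among the 8 variables, 0 fits only A (and all 8 values in {0, 2, 4, 6, 8, 10, 12, 14} must be used), so A = 0.
The 7 still-open variables together cover exactly {2, 4, 6, 8, 10, 12, 14} — 7 values for 7 variables — and 6 appears only in D's list, so D = 6.
The 2 variables F and H are confined to {10, 14}, which locks those values in; drop them from B, E, G.
So G = 12.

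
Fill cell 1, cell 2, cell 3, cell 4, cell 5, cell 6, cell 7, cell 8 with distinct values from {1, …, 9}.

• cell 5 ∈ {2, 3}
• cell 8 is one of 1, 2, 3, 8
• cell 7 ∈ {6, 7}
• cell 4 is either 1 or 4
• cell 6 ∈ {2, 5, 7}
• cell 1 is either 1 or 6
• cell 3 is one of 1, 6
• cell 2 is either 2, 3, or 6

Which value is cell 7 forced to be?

7

Among the 8 variables, 4 fits only cell 4 (and all 8 values in {1, 2, 3, 4, 5, 6, 7, 8} must be used), so cell 4 = 4.
The 7 still-open variables together cover exactly {1, 2, 3, 5, 6, 7, 8} — 7 values for 7 variables — and 5 appears only in cell 6's list, so cell 6 = 5.
The 6 still-open variables draw from only 6 values {1, 2, 3, 6, 7, 8}, so each is used; only cell 7 can be 7, hence cell 7 = 7.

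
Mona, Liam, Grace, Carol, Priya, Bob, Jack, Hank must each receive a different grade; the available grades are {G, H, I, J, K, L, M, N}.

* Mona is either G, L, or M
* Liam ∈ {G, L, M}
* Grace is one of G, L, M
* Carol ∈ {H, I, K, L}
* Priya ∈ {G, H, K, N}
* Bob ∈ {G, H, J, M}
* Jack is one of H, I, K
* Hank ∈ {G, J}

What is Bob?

H

The 8 variables together cover exactly {G, H, I, J, K, L, M, N} — 8 values for 8 variables — and N appears only in Priya's list, so Priya = N.
The 3 variables Mona, Liam, Grace are confined to {G, L, M}, which locks those values in; drop them from Carol, Bob, Hank.
Hank has just one choice, so Hank = J. Strike J from Bob.
So Bob = H.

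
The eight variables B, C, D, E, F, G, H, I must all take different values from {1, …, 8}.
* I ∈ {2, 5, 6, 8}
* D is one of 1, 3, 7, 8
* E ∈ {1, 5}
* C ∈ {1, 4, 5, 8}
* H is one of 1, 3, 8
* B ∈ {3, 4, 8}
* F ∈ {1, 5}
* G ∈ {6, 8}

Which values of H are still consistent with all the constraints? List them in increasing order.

3, 8

The 8 variables together cover exactly {1, 2, 3, 4, 5, 6, 7, 8} — 8 values for 8 variables — and 2 appears only in I's list, so I = 2.
The 7 still-open variables together cover exactly {1, 3, 4, 5, 6, 7, 8} — 7 values for 7 variables — and 6 appears only in G's list, so G = 6.
Among the 6 still-open variables, 7 fits only D (and all 6 values in {1, 3, 4, 5, 7, 8} must be used), so D = 7.
E and F share exactly the 2 values {1, 5}; by pigeonhole those values go to them, so strike 1, 5 from C, H.
No further eliminations apply; H can still be any of 3, 8.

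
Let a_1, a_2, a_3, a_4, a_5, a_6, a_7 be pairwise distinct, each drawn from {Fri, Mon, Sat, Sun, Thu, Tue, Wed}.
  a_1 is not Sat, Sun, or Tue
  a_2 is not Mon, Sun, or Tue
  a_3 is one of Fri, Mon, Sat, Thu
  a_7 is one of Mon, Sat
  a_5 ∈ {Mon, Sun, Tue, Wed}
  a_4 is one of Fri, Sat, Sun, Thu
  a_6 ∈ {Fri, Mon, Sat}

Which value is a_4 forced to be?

Sun

Among the 7 variables, Tue fits only a_5 (and all 7 values in {Fri, Mon, Sat, Sun, Thu, Tue, Wed} must be used), so a_5 = Tue.
Among the 6 still-open variables, Sun fits only a_4 (and all 6 values in {Fri, Mon, Sat, Sun, Thu, Wed} must be used), so a_4 = Sun.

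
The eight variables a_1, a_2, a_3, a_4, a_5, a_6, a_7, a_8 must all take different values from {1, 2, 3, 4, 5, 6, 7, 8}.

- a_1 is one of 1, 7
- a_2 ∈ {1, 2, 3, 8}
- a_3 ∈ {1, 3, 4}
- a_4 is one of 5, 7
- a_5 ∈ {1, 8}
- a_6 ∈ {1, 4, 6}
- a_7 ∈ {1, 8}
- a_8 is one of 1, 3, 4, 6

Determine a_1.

The 8 variables together cover exactly {1, 2, 3, 4, 5, 6, 7, 8} — 8 values for 8 variables — and 2 appears only in a_2's list, so a_2 = 2.
The 7 still-open variables together cover exactly {1, 3, 4, 5, 6, 7, 8} — 7 values for 7 variables — and 5 appears only in a_4's list, so a_4 = 5.
The 6 still-open variables together cover exactly {1, 3, 4, 6, 7, 8} — 6 values for 6 variables — and 7 appears only in a_1's list, so a_1 = 7.

7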